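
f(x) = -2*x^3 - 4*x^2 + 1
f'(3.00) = -78.00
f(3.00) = -89.00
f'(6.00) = -264.00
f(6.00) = -575.00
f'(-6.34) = -190.45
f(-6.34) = 349.90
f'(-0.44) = 2.36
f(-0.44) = 0.40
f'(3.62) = -107.59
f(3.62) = -146.29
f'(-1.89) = -6.31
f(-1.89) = 0.21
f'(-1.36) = -0.22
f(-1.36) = -1.37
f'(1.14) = -16.92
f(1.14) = -7.16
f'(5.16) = -201.03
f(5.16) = -380.28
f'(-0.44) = 2.36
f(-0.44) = 0.40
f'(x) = -6*x^2 - 8*x = 2*x*(-3*x - 4)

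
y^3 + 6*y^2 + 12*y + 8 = (y + 2)^3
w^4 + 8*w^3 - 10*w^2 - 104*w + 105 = (w - 3)*(w - 1)*(w + 5)*(w + 7)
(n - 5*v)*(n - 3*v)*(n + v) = n^3 - 7*n^2*v + 7*n*v^2 + 15*v^3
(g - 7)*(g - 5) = g^2 - 12*g + 35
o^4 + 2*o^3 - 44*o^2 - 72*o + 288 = (o - 6)*(o - 2)*(o + 4)*(o + 6)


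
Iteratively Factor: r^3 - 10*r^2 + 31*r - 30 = (r - 3)*(r^2 - 7*r + 10) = (r - 5)*(r - 3)*(r - 2)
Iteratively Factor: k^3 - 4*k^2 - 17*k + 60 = (k - 5)*(k^2 + k - 12) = (k - 5)*(k - 3)*(k + 4)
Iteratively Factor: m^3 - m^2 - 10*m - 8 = (m + 2)*(m^2 - 3*m - 4) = (m - 4)*(m + 2)*(m + 1)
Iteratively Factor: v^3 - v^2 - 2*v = (v)*(v^2 - v - 2) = v*(v - 2)*(v + 1)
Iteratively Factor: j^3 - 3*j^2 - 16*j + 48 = (j + 4)*(j^2 - 7*j + 12) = (j - 3)*(j + 4)*(j - 4)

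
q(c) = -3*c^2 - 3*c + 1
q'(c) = -6*c - 3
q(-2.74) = -13.30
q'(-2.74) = 13.44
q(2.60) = -27.08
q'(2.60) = -18.60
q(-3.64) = -27.83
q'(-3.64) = 18.84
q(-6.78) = -116.57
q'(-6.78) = 37.68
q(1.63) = -11.86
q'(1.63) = -12.78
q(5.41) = -103.03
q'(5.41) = -35.46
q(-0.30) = 1.63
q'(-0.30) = -1.20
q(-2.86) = -14.96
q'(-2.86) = 14.16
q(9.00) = -269.00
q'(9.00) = -57.00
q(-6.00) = -89.00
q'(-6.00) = 33.00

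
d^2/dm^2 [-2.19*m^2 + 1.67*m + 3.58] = -4.38000000000000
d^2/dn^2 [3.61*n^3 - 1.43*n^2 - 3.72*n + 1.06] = 21.66*n - 2.86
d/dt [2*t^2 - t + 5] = 4*t - 1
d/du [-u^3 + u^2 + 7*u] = -3*u^2 + 2*u + 7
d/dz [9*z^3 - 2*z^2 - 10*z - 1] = 27*z^2 - 4*z - 10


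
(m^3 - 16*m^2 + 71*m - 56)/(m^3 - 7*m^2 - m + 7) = (m - 8)/(m + 1)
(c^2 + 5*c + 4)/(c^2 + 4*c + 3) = (c + 4)/(c + 3)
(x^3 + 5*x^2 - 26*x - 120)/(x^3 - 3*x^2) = (x^3 + 5*x^2 - 26*x - 120)/(x^2*(x - 3))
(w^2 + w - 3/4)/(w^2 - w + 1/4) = (2*w + 3)/(2*w - 1)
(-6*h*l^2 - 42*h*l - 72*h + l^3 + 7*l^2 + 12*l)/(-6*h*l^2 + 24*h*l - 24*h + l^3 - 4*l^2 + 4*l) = (l^2 + 7*l + 12)/(l^2 - 4*l + 4)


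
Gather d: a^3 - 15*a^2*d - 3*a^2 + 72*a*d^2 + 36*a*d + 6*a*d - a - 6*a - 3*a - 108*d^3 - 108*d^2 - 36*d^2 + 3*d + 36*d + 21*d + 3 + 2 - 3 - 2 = a^3 - 3*a^2 - 10*a - 108*d^3 + d^2*(72*a - 144) + d*(-15*a^2 + 42*a + 60)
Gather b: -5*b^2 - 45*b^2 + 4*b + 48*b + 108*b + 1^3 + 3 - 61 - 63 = -50*b^2 + 160*b - 120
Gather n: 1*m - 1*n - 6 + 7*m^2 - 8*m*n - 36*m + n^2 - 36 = 7*m^2 - 35*m + n^2 + n*(-8*m - 1) - 42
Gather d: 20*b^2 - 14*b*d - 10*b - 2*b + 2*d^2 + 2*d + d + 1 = 20*b^2 - 12*b + 2*d^2 + d*(3 - 14*b) + 1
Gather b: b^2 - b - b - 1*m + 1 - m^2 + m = b^2 - 2*b - m^2 + 1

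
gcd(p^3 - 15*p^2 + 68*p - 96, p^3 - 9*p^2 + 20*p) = p - 4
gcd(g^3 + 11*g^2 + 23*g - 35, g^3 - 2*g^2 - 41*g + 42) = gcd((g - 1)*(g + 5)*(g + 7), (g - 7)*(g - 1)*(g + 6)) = g - 1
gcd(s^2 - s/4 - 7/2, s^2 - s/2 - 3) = s - 2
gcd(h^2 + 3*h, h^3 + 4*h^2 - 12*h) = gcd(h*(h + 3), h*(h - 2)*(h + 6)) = h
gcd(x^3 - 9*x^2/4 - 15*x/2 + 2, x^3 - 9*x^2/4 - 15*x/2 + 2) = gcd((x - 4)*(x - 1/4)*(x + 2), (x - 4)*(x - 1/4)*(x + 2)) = x^3 - 9*x^2/4 - 15*x/2 + 2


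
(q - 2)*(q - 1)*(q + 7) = q^3 + 4*q^2 - 19*q + 14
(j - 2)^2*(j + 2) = j^3 - 2*j^2 - 4*j + 8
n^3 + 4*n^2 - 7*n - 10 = (n - 2)*(n + 1)*(n + 5)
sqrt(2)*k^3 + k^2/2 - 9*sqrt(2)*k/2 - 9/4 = (k - 3*sqrt(2)/2)*(k + 3*sqrt(2)/2)*(sqrt(2)*k + 1/2)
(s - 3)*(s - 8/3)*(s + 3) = s^3 - 8*s^2/3 - 9*s + 24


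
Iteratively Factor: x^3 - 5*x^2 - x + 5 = (x - 1)*(x^2 - 4*x - 5) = (x - 1)*(x + 1)*(x - 5)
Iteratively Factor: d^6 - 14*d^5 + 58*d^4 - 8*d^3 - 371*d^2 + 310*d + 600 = (d - 5)*(d^5 - 9*d^4 + 13*d^3 + 57*d^2 - 86*d - 120) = (d - 5)^2*(d^4 - 4*d^3 - 7*d^2 + 22*d + 24) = (d - 5)^2*(d - 3)*(d^3 - d^2 - 10*d - 8) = (d - 5)^2*(d - 4)*(d - 3)*(d^2 + 3*d + 2) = (d - 5)^2*(d - 4)*(d - 3)*(d + 1)*(d + 2)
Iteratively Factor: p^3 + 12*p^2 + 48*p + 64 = (p + 4)*(p^2 + 8*p + 16) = (p + 4)^2*(p + 4)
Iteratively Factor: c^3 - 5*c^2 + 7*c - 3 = (c - 3)*(c^2 - 2*c + 1) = (c - 3)*(c - 1)*(c - 1)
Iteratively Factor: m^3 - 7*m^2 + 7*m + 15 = (m - 3)*(m^2 - 4*m - 5) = (m - 3)*(m + 1)*(m - 5)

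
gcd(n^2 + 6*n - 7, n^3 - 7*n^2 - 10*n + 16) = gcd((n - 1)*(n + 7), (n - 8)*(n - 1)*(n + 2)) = n - 1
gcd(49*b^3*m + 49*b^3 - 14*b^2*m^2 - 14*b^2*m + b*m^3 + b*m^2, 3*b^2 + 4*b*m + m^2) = 1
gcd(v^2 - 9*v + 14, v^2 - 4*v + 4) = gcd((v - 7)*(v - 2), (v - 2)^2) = v - 2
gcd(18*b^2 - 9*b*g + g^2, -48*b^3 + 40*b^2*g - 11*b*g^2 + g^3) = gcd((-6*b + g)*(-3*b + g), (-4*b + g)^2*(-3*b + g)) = 3*b - g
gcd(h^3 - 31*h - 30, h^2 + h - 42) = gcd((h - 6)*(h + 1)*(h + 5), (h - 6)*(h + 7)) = h - 6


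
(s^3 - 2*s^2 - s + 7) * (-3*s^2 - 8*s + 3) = -3*s^5 - 2*s^4 + 22*s^3 - 19*s^2 - 59*s + 21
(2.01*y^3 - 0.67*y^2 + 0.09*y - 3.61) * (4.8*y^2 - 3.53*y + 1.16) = 9.648*y^5 - 10.3113*y^4 + 5.1287*y^3 - 18.4229*y^2 + 12.8477*y - 4.1876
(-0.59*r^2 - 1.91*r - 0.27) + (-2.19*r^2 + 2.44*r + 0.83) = -2.78*r^2 + 0.53*r + 0.56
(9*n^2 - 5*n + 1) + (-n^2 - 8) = 8*n^2 - 5*n - 7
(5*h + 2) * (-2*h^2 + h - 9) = -10*h^3 + h^2 - 43*h - 18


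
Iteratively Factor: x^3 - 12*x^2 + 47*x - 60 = (x - 4)*(x^2 - 8*x + 15) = (x - 5)*(x - 4)*(x - 3)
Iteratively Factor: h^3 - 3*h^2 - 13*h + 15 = (h + 3)*(h^2 - 6*h + 5) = (h - 1)*(h + 3)*(h - 5)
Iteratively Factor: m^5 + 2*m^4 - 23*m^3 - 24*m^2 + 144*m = (m - 3)*(m^4 + 5*m^3 - 8*m^2 - 48*m) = (m - 3)*(m + 4)*(m^3 + m^2 - 12*m) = (m - 3)*(m + 4)^2*(m^2 - 3*m) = m*(m - 3)*(m + 4)^2*(m - 3)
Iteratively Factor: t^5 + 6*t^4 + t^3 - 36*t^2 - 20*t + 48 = (t + 2)*(t^4 + 4*t^3 - 7*t^2 - 22*t + 24) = (t + 2)*(t + 4)*(t^3 - 7*t + 6) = (t - 1)*(t + 2)*(t + 4)*(t^2 + t - 6) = (t - 1)*(t + 2)*(t + 3)*(t + 4)*(t - 2)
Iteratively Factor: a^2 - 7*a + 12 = (a - 3)*(a - 4)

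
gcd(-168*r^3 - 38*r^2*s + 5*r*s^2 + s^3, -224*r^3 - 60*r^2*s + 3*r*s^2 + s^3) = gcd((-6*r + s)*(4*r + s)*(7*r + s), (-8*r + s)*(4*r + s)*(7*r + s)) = 28*r^2 + 11*r*s + s^2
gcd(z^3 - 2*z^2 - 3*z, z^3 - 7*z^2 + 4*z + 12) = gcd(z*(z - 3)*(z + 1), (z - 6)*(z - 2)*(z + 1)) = z + 1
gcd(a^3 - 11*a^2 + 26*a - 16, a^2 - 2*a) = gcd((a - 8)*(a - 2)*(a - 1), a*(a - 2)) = a - 2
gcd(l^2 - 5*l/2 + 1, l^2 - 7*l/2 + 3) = l - 2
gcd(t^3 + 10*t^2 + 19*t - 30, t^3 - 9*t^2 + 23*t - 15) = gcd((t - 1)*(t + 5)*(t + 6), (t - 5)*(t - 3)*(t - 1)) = t - 1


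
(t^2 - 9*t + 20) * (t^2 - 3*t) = t^4 - 12*t^3 + 47*t^2 - 60*t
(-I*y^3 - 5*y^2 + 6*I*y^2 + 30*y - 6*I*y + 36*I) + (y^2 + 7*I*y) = -I*y^3 - 4*y^2 + 6*I*y^2 + 30*y + I*y + 36*I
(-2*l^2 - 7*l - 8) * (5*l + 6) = -10*l^3 - 47*l^2 - 82*l - 48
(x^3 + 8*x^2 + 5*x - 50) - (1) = x^3 + 8*x^2 + 5*x - 51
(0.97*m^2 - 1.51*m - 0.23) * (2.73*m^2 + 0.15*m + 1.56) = 2.6481*m^4 - 3.9768*m^3 + 0.6588*m^2 - 2.3901*m - 0.3588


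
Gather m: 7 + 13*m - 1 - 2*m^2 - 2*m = -2*m^2 + 11*m + 6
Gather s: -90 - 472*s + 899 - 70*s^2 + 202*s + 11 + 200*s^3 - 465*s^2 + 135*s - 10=200*s^3 - 535*s^2 - 135*s + 810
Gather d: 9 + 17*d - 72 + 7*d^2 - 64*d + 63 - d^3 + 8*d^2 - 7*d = -d^3 + 15*d^2 - 54*d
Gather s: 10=10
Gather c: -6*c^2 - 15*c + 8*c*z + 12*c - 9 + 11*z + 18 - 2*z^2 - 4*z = -6*c^2 + c*(8*z - 3) - 2*z^2 + 7*z + 9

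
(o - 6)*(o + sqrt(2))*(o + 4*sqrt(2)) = o^3 - 6*o^2 + 5*sqrt(2)*o^2 - 30*sqrt(2)*o + 8*o - 48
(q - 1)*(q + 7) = q^2 + 6*q - 7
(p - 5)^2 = p^2 - 10*p + 25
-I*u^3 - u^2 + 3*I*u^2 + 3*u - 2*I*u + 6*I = (u - 3)*(u - 2*I)*(-I*u + 1)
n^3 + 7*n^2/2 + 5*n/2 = n*(n + 1)*(n + 5/2)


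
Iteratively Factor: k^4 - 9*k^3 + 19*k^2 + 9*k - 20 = (k + 1)*(k^3 - 10*k^2 + 29*k - 20) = (k - 5)*(k + 1)*(k^2 - 5*k + 4) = (k - 5)*(k - 1)*(k + 1)*(k - 4)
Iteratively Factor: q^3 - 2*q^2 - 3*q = (q)*(q^2 - 2*q - 3) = q*(q - 3)*(q + 1)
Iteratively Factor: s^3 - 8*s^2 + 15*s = (s - 3)*(s^2 - 5*s) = s*(s - 3)*(s - 5)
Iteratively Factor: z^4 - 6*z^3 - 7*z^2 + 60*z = (z - 5)*(z^3 - z^2 - 12*z) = z*(z - 5)*(z^2 - z - 12) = z*(z - 5)*(z + 3)*(z - 4)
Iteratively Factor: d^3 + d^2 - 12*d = (d + 4)*(d^2 - 3*d) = (d - 3)*(d + 4)*(d)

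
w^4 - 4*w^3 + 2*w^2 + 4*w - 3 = (w - 3)*(w - 1)^2*(w + 1)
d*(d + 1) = d^2 + d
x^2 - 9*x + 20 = (x - 5)*(x - 4)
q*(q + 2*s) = q^2 + 2*q*s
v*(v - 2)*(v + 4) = v^3 + 2*v^2 - 8*v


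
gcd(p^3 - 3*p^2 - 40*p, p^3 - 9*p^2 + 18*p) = p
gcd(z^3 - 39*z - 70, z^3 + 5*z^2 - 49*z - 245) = z^2 - 2*z - 35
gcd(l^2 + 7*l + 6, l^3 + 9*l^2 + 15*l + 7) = l + 1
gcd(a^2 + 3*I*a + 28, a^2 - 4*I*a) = a - 4*I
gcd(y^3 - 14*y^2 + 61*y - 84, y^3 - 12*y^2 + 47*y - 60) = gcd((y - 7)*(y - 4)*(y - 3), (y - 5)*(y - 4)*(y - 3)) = y^2 - 7*y + 12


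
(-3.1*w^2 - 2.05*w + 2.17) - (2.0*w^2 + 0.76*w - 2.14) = -5.1*w^2 - 2.81*w + 4.31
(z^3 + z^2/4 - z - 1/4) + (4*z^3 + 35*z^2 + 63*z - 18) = 5*z^3 + 141*z^2/4 + 62*z - 73/4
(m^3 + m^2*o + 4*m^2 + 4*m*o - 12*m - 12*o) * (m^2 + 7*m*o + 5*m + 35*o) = m^5 + 8*m^4*o + 9*m^4 + 7*m^3*o^2 + 72*m^3*o + 8*m^3 + 63*m^2*o^2 + 64*m^2*o - 60*m^2 + 56*m*o^2 - 480*m*o - 420*o^2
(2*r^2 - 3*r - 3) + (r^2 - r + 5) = 3*r^2 - 4*r + 2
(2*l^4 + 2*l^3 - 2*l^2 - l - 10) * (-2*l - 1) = -4*l^5 - 6*l^4 + 2*l^3 + 4*l^2 + 21*l + 10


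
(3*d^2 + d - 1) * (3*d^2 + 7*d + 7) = 9*d^4 + 24*d^3 + 25*d^2 - 7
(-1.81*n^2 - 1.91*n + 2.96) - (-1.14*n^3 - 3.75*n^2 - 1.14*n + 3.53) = 1.14*n^3 + 1.94*n^2 - 0.77*n - 0.57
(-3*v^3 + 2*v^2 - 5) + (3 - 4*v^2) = -3*v^3 - 2*v^2 - 2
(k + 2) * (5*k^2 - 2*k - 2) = 5*k^3 + 8*k^2 - 6*k - 4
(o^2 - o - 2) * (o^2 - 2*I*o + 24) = o^4 - o^3 - 2*I*o^3 + 22*o^2 + 2*I*o^2 - 24*o + 4*I*o - 48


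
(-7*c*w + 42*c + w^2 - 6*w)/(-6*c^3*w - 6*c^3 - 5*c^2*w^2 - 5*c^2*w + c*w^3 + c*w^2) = (7*c*w - 42*c - w^2 + 6*w)/(c*(6*c^2*w + 6*c^2 + 5*c*w^2 + 5*c*w - w^3 - w^2))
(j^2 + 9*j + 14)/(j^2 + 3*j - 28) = (j + 2)/(j - 4)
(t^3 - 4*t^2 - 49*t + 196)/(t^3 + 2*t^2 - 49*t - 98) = (t - 4)/(t + 2)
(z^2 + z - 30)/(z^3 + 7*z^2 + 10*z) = (z^2 + z - 30)/(z*(z^2 + 7*z + 10))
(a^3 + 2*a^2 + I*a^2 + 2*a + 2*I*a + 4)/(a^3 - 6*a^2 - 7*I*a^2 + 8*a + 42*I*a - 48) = (a^3 + a^2*(2 + I) + a*(2 + 2*I) + 4)/(a^3 + a^2*(-6 - 7*I) + a*(8 + 42*I) - 48)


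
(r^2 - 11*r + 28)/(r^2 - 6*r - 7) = (r - 4)/(r + 1)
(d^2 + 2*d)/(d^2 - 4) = d/(d - 2)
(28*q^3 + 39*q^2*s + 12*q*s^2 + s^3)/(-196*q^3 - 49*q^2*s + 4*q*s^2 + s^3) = (-q - s)/(7*q - s)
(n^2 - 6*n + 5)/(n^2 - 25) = (n - 1)/(n + 5)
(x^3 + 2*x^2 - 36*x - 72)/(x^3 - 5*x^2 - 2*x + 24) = (x^2 - 36)/(x^2 - 7*x + 12)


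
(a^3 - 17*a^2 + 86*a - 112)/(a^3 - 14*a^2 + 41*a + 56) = (a - 2)/(a + 1)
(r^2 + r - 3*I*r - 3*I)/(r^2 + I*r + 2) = (r^2 + r - 3*I*r - 3*I)/(r^2 + I*r + 2)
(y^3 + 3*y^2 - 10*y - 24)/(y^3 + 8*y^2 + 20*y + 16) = (y - 3)/(y + 2)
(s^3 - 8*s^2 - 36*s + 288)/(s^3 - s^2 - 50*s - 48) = (s - 6)/(s + 1)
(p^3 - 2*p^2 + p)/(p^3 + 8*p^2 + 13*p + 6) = p*(p^2 - 2*p + 1)/(p^3 + 8*p^2 + 13*p + 6)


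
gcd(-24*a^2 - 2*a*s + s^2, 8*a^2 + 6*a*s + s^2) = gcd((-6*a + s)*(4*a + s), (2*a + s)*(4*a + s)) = 4*a + s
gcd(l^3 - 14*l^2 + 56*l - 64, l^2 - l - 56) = l - 8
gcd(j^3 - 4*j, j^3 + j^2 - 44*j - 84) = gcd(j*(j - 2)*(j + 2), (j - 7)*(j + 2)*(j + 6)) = j + 2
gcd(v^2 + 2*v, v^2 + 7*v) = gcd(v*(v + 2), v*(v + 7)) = v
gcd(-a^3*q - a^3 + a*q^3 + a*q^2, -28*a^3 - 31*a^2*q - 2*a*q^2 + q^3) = a + q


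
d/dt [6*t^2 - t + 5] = 12*t - 1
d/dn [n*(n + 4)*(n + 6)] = 3*n^2 + 20*n + 24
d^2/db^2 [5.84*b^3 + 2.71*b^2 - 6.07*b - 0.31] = 35.04*b + 5.42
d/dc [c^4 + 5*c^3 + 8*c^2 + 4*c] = 4*c^3 + 15*c^2 + 16*c + 4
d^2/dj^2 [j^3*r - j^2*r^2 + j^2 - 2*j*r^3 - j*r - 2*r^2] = 6*j*r - 2*r^2 + 2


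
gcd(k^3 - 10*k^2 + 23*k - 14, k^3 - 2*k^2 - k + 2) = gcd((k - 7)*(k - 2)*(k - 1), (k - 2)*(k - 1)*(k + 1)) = k^2 - 3*k + 2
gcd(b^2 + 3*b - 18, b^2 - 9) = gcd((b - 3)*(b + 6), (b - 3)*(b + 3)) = b - 3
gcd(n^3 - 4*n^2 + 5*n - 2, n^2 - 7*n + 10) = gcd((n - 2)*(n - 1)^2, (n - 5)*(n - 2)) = n - 2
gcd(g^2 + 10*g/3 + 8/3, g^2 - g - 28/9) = g + 4/3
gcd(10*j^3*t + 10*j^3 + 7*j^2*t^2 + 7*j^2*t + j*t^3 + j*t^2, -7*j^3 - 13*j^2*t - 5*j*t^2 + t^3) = 1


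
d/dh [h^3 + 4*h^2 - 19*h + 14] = 3*h^2 + 8*h - 19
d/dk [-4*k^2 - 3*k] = -8*k - 3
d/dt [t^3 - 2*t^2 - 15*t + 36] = 3*t^2 - 4*t - 15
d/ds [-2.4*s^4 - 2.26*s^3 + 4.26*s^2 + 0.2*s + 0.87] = -9.6*s^3 - 6.78*s^2 + 8.52*s + 0.2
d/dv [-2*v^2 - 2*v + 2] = -4*v - 2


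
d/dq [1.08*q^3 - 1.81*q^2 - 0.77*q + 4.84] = 3.24*q^2 - 3.62*q - 0.77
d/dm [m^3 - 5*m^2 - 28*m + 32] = 3*m^2 - 10*m - 28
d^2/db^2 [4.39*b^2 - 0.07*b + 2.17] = 8.78000000000000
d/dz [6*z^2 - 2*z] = 12*z - 2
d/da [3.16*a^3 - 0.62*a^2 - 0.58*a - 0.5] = 9.48*a^2 - 1.24*a - 0.58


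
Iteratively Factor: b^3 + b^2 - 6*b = (b + 3)*(b^2 - 2*b) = (b - 2)*(b + 3)*(b)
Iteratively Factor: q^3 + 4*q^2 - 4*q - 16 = (q + 4)*(q^2 - 4) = (q + 2)*(q + 4)*(q - 2)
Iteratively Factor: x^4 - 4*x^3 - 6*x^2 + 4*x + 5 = (x + 1)*(x^3 - 5*x^2 - x + 5) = (x + 1)^2*(x^2 - 6*x + 5) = (x - 1)*(x + 1)^2*(x - 5)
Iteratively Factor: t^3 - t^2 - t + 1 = (t - 1)*(t^2 - 1) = (t - 1)^2*(t + 1)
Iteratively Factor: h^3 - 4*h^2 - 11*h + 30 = (h + 3)*(h^2 - 7*h + 10) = (h - 5)*(h + 3)*(h - 2)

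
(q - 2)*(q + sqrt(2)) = q^2 - 2*q + sqrt(2)*q - 2*sqrt(2)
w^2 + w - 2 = (w - 1)*(w + 2)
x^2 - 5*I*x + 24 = (x - 8*I)*(x + 3*I)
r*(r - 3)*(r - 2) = r^3 - 5*r^2 + 6*r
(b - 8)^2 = b^2 - 16*b + 64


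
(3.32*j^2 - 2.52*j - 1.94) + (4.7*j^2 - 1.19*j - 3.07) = 8.02*j^2 - 3.71*j - 5.01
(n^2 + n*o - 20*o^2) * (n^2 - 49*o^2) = n^4 + n^3*o - 69*n^2*o^2 - 49*n*o^3 + 980*o^4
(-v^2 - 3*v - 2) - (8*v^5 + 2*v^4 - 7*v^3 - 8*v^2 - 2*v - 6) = -8*v^5 - 2*v^4 + 7*v^3 + 7*v^2 - v + 4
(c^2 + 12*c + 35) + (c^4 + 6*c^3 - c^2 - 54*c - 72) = c^4 + 6*c^3 - 42*c - 37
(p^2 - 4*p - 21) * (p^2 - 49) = p^4 - 4*p^3 - 70*p^2 + 196*p + 1029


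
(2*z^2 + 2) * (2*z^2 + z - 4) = 4*z^4 + 2*z^3 - 4*z^2 + 2*z - 8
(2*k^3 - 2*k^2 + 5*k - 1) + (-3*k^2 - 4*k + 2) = 2*k^3 - 5*k^2 + k + 1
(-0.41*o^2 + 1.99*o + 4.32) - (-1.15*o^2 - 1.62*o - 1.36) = 0.74*o^2 + 3.61*o + 5.68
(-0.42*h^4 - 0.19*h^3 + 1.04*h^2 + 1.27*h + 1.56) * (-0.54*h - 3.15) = 0.2268*h^5 + 1.4256*h^4 + 0.0368999999999999*h^3 - 3.9618*h^2 - 4.8429*h - 4.914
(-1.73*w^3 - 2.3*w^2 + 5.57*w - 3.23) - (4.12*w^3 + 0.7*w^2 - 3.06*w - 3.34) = -5.85*w^3 - 3.0*w^2 + 8.63*w + 0.11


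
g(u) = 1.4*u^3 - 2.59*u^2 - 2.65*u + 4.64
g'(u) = 4.2*u^2 - 5.18*u - 2.65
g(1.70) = -0.47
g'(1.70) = 0.68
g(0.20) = 4.02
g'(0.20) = -3.52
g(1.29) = -0.08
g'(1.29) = -2.34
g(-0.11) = 4.90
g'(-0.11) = -2.03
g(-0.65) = 4.88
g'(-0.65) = 2.49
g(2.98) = 10.79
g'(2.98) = 19.21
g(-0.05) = 4.77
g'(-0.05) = -2.38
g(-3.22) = -60.42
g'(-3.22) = 57.58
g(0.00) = 4.64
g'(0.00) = -2.65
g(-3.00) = -48.52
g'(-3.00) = 50.69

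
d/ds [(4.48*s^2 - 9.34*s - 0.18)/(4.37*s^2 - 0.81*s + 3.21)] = (37.187*s^2 + 30.3348*s - 30.1272)/(19.0969*s^4 - 7.0794*s^3 + 28.7115*s^2 - 5.2002*s + 10.3041)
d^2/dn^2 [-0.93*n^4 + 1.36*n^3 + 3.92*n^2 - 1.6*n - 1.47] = -11.16*n^2 + 8.16*n + 7.84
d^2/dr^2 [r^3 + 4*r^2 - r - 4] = 6*r + 8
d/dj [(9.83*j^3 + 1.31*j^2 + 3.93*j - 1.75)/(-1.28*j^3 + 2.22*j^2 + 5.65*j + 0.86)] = (-7.105427357601e-15*j^5 + 23.4994*j^4 + 121.1398*j^3 + 17.3183*j^2 + 10.0232*j + 13.2673)/(1.6384*j^6 - 5.6832*j^5 - 9.5356*j^4 + 22.8844*j^3 + 35.7409*j^2 + 9.718*j + 0.7396)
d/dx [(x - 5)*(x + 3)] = 2*x - 2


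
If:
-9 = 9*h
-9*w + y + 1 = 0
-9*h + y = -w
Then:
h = -1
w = -4/5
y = -41/5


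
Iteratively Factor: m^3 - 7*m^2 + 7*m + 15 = (m - 3)*(m^2 - 4*m - 5) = (m - 3)*(m + 1)*(m - 5)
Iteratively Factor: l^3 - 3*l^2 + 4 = (l + 1)*(l^2 - 4*l + 4) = (l - 2)*(l + 1)*(l - 2)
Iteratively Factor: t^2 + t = (t)*(t + 1)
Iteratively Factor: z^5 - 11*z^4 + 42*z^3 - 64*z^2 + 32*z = (z - 1)*(z^4 - 10*z^3 + 32*z^2 - 32*z) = z*(z - 1)*(z^3 - 10*z^2 + 32*z - 32) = z*(z - 4)*(z - 1)*(z^2 - 6*z + 8) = z*(z - 4)^2*(z - 1)*(z - 2)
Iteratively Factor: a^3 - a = (a - 1)*(a^2 + a) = (a - 1)*(a + 1)*(a)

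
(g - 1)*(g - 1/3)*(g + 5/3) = g^3 + g^2/3 - 17*g/9 + 5/9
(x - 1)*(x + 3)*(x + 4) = x^3 + 6*x^2 + 5*x - 12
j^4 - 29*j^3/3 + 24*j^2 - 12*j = j*(j - 6)*(j - 3)*(j - 2/3)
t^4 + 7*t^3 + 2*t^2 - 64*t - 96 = (t - 3)*(t + 2)*(t + 4)^2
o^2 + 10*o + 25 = (o + 5)^2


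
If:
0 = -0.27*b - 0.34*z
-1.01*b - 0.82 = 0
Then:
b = -0.81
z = 0.64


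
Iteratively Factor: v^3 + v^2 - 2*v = (v)*(v^2 + v - 2) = v*(v - 1)*(v + 2)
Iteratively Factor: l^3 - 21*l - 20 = (l + 4)*(l^2 - 4*l - 5) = (l - 5)*(l + 4)*(l + 1)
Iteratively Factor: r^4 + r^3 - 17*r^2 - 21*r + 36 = (r + 3)*(r^3 - 2*r^2 - 11*r + 12) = (r + 3)^2*(r^2 - 5*r + 4) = (r - 4)*(r + 3)^2*(r - 1)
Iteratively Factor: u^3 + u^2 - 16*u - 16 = (u - 4)*(u^2 + 5*u + 4) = (u - 4)*(u + 4)*(u + 1)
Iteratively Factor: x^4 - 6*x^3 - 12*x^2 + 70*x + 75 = (x - 5)*(x^3 - x^2 - 17*x - 15) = (x - 5)*(x + 3)*(x^2 - 4*x - 5) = (x - 5)*(x + 1)*(x + 3)*(x - 5)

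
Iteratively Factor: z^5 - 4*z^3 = (z - 2)*(z^4 + 2*z^3) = z*(z - 2)*(z^3 + 2*z^2) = z^2*(z - 2)*(z^2 + 2*z) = z^2*(z - 2)*(z + 2)*(z)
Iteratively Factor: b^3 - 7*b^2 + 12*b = (b - 4)*(b^2 - 3*b) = b*(b - 4)*(b - 3)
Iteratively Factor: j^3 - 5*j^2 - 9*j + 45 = (j - 5)*(j^2 - 9) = (j - 5)*(j + 3)*(j - 3)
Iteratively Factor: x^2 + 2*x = (x)*(x + 2)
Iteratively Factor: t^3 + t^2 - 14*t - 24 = (t + 3)*(t^2 - 2*t - 8) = (t + 2)*(t + 3)*(t - 4)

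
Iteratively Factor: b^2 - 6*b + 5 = (b - 5)*(b - 1)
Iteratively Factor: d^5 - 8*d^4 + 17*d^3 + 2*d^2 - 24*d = (d - 3)*(d^4 - 5*d^3 + 2*d^2 + 8*d) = d*(d - 3)*(d^3 - 5*d^2 + 2*d + 8) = d*(d - 3)*(d - 2)*(d^2 - 3*d - 4) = d*(d - 3)*(d - 2)*(d + 1)*(d - 4)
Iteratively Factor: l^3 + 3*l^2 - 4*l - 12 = (l + 3)*(l^2 - 4) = (l + 2)*(l + 3)*(l - 2)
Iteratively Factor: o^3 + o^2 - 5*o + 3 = (o - 1)*(o^2 + 2*o - 3) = (o - 1)^2*(o + 3)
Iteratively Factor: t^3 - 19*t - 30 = (t + 3)*(t^2 - 3*t - 10) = (t - 5)*(t + 3)*(t + 2)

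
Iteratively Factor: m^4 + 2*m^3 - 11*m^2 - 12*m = (m + 1)*(m^3 + m^2 - 12*m) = m*(m + 1)*(m^2 + m - 12) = m*(m + 1)*(m + 4)*(m - 3)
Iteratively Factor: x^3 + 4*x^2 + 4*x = (x + 2)*(x^2 + 2*x) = x*(x + 2)*(x + 2)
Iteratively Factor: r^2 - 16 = (r + 4)*(r - 4)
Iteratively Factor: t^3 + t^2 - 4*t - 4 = (t + 1)*(t^2 - 4) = (t + 1)*(t + 2)*(t - 2)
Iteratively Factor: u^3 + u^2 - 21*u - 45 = (u + 3)*(u^2 - 2*u - 15) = (u - 5)*(u + 3)*(u + 3)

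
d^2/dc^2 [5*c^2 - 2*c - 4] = 10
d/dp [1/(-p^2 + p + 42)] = (2*p - 1)/(-p^2 + p + 42)^2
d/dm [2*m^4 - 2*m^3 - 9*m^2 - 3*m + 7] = 8*m^3 - 6*m^2 - 18*m - 3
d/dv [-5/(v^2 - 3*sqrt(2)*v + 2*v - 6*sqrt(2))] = 5*(2*v - 3*sqrt(2) + 2)/(v^2 - 3*sqrt(2)*v + 2*v - 6*sqrt(2))^2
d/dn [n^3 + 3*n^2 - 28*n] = 3*n^2 + 6*n - 28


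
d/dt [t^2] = 2*t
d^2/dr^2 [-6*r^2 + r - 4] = -12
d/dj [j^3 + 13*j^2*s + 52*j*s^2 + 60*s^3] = 3*j^2 + 26*j*s + 52*s^2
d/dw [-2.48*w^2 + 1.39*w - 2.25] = 1.39 - 4.96*w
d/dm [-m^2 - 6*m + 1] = -2*m - 6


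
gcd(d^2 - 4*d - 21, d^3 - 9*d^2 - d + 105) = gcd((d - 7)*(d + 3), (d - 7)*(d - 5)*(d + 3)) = d^2 - 4*d - 21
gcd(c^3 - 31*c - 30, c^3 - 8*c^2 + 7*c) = 1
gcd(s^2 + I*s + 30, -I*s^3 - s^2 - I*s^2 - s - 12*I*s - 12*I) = 1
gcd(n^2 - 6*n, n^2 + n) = n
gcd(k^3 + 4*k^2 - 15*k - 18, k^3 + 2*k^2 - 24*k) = k + 6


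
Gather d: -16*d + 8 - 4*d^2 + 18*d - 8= -4*d^2 + 2*d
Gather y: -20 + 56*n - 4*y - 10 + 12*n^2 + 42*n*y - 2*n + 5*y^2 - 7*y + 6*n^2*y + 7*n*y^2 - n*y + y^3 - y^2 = 12*n^2 + 54*n + y^3 + y^2*(7*n + 4) + y*(6*n^2 + 41*n - 11) - 30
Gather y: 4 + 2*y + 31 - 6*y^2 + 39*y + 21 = -6*y^2 + 41*y + 56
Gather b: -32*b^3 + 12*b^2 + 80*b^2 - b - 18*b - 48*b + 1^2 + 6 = -32*b^3 + 92*b^2 - 67*b + 7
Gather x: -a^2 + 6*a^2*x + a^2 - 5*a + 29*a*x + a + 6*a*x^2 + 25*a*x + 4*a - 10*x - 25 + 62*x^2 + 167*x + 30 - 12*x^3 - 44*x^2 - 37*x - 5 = -12*x^3 + x^2*(6*a + 18) + x*(6*a^2 + 54*a + 120)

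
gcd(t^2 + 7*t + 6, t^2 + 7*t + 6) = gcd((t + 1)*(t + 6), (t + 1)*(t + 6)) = t^2 + 7*t + 6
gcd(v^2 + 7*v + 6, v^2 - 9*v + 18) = 1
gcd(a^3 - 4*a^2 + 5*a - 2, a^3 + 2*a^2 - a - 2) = a - 1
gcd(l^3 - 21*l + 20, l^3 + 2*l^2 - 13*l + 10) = l^2 + 4*l - 5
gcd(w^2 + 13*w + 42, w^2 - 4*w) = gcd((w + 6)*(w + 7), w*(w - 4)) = 1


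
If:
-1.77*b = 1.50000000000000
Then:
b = -0.85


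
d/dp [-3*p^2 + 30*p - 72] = 30 - 6*p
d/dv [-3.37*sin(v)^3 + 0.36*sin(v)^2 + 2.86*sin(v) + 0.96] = (-10.11*sin(v)^2 + 0.72*sin(v) + 2.86)*cos(v)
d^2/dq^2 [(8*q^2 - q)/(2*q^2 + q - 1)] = 2*(-20*q^3 + 48*q^2 - 6*q + 7)/(8*q^6 + 12*q^5 - 6*q^4 - 11*q^3 + 3*q^2 + 3*q - 1)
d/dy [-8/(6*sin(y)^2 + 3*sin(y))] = 8*(4/tan(y) + cos(y)/sin(y)^2)/(3*(2*sin(y) + 1)^2)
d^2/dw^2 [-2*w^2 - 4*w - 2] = -4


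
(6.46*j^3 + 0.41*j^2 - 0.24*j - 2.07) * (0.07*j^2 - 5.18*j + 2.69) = 0.4522*j^5 - 33.4341*j^4 + 15.2368*j^3 + 2.2012*j^2 + 10.077*j - 5.5683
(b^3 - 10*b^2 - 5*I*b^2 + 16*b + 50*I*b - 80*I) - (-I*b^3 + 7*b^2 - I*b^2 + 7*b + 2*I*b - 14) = b^3 + I*b^3 - 17*b^2 - 4*I*b^2 + 9*b + 48*I*b + 14 - 80*I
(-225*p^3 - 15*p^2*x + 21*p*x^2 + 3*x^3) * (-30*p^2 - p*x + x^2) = 6750*p^5 + 675*p^4*x - 840*p^3*x^2 - 126*p^2*x^3 + 18*p*x^4 + 3*x^5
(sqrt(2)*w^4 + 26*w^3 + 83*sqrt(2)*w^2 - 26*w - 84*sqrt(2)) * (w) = sqrt(2)*w^5 + 26*w^4 + 83*sqrt(2)*w^3 - 26*w^2 - 84*sqrt(2)*w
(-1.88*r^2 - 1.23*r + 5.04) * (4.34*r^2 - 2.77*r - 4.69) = -8.1592*r^4 - 0.1306*r^3 + 34.0979*r^2 - 8.1921*r - 23.6376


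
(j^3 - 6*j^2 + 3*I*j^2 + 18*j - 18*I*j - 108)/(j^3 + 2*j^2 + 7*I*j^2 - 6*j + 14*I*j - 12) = (j^2 - 3*j*(2 + I) + 18*I)/(j^2 + j*(2 + I) + 2*I)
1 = 1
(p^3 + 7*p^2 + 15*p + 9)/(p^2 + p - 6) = (p^2 + 4*p + 3)/(p - 2)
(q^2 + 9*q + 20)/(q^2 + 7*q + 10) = (q + 4)/(q + 2)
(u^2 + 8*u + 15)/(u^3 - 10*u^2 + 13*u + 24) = (u^2 + 8*u + 15)/(u^3 - 10*u^2 + 13*u + 24)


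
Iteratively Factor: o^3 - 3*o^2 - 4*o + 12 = (o + 2)*(o^2 - 5*o + 6) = (o - 2)*(o + 2)*(o - 3)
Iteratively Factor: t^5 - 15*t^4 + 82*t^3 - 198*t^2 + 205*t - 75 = (t - 3)*(t^4 - 12*t^3 + 46*t^2 - 60*t + 25) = (t - 3)*(t - 1)*(t^3 - 11*t^2 + 35*t - 25) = (t - 5)*(t - 3)*(t - 1)*(t^2 - 6*t + 5) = (t - 5)^2*(t - 3)*(t - 1)*(t - 1)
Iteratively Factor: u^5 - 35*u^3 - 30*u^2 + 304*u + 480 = (u + 2)*(u^4 - 2*u^3 - 31*u^2 + 32*u + 240) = (u - 5)*(u + 2)*(u^3 + 3*u^2 - 16*u - 48) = (u - 5)*(u + 2)*(u + 3)*(u^2 - 16) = (u - 5)*(u - 4)*(u + 2)*(u + 3)*(u + 4)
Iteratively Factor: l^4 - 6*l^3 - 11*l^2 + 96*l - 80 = (l - 4)*(l^3 - 2*l^2 - 19*l + 20) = (l - 5)*(l - 4)*(l^2 + 3*l - 4) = (l - 5)*(l - 4)*(l + 4)*(l - 1)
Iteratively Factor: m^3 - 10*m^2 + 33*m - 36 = (m - 3)*(m^2 - 7*m + 12) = (m - 3)^2*(m - 4)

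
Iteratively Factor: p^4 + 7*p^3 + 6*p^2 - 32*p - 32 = (p + 1)*(p^3 + 6*p^2 - 32) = (p - 2)*(p + 1)*(p^2 + 8*p + 16) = (p - 2)*(p + 1)*(p + 4)*(p + 4)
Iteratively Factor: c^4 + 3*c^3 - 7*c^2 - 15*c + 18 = (c - 2)*(c^3 + 5*c^2 + 3*c - 9) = (c - 2)*(c + 3)*(c^2 + 2*c - 3) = (c - 2)*(c + 3)^2*(c - 1)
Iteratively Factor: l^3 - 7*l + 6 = (l + 3)*(l^2 - 3*l + 2) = (l - 1)*(l + 3)*(l - 2)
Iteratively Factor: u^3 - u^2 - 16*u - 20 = (u + 2)*(u^2 - 3*u - 10) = (u + 2)^2*(u - 5)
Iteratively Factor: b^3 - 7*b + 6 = (b - 1)*(b^2 + b - 6) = (b - 1)*(b + 3)*(b - 2)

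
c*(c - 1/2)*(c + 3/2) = c^3 + c^2 - 3*c/4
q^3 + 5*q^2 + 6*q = q*(q + 2)*(q + 3)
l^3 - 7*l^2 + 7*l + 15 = (l - 5)*(l - 3)*(l + 1)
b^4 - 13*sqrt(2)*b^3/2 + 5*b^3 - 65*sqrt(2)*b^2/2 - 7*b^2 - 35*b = b*(b + 5)*(b - 7*sqrt(2))*(b + sqrt(2)/2)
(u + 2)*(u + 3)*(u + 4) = u^3 + 9*u^2 + 26*u + 24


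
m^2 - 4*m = m*(m - 4)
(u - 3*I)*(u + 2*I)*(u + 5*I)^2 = u^4 + 9*I*u^3 - 9*u^2 + 85*I*u - 150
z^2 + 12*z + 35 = (z + 5)*(z + 7)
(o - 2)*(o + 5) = o^2 + 3*o - 10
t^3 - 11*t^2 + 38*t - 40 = (t - 5)*(t - 4)*(t - 2)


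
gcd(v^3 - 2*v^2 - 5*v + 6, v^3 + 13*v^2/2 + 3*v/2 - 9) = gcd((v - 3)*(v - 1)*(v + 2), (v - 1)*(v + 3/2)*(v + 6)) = v - 1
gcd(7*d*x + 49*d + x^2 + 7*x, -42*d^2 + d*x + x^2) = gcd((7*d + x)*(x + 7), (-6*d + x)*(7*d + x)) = 7*d + x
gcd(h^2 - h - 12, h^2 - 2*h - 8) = h - 4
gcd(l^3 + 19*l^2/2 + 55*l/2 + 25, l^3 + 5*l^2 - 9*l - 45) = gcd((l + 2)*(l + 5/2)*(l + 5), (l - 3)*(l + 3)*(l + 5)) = l + 5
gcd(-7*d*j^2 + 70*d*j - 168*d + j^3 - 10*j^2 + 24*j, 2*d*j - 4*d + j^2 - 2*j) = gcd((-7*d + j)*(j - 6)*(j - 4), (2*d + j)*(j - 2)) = 1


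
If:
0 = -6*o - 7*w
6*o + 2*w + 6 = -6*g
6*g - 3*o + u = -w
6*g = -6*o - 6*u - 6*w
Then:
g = -28/53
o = -35/53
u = 33/53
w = 30/53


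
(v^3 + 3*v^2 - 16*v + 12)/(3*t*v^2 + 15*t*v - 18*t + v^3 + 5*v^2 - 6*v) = (v - 2)/(3*t + v)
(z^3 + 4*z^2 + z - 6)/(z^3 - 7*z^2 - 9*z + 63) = (z^2 + z - 2)/(z^2 - 10*z + 21)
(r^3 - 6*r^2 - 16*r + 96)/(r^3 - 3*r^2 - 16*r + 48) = (r - 6)/(r - 3)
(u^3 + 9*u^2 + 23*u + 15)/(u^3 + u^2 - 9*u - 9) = (u + 5)/(u - 3)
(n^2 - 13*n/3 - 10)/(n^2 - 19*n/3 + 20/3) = (3*n^2 - 13*n - 30)/(3*n^2 - 19*n + 20)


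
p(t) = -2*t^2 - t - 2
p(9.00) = -173.00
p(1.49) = -7.93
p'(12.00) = -49.00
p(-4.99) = -46.81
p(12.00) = -302.00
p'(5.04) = -21.16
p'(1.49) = -6.96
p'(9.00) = -37.00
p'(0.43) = -2.72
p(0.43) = -2.80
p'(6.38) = -26.52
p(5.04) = -57.84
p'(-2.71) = 9.84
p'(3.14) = -13.56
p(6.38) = -89.79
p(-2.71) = -13.98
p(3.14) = -24.86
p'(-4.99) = 18.96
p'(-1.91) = 6.64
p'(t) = -4*t - 1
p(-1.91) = -7.39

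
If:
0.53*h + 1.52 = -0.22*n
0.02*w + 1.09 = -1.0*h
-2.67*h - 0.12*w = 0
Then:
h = -1.96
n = -2.18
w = 43.70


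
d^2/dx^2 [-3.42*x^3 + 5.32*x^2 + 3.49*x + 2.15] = 10.64 - 20.52*x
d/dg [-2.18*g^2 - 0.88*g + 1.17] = -4.36*g - 0.88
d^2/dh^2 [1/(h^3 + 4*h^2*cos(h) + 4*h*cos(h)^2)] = 4*(h^3*cos(h) - 8*h^2*sin(h) - 2*h^2*cos(2*h) + 7*h^2 - 2*h*sin(2*h) + 4*h*cos(h) + cos(2*h) + 1)/(h^3*(h + 2*cos(h))^4)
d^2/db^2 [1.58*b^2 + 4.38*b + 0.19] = 3.16000000000000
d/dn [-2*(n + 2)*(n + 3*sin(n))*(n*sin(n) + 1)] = -2*(n + 2)*(n + 3*sin(n))*(n*cos(n) + sin(n)) - 2*(n + 2)*(n*sin(n) + 1)*(3*cos(n) + 1) - 2*(n + 3*sin(n))*(n*sin(n) + 1)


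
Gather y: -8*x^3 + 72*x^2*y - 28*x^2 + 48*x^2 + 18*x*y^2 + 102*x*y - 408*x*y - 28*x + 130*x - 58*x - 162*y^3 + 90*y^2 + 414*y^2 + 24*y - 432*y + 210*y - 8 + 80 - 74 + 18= -8*x^3 + 20*x^2 + 44*x - 162*y^3 + y^2*(18*x + 504) + y*(72*x^2 - 306*x - 198) + 16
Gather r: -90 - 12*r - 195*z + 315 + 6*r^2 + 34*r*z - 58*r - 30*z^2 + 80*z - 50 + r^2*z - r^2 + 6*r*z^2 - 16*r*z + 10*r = r^2*(z + 5) + r*(6*z^2 + 18*z - 60) - 30*z^2 - 115*z + 175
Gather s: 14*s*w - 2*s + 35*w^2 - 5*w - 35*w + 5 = s*(14*w - 2) + 35*w^2 - 40*w + 5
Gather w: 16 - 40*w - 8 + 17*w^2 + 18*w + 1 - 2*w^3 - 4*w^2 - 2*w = -2*w^3 + 13*w^2 - 24*w + 9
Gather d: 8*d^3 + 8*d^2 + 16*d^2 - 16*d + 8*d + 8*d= 8*d^3 + 24*d^2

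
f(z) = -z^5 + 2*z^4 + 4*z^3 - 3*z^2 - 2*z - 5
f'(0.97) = 6.35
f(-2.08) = 26.55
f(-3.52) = 637.85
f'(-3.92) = -1456.60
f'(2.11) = 14.81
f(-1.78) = 4.44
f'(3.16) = -147.26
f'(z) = -5*z^4 + 8*z^3 + 12*z^2 - 6*z - 2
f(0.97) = -5.20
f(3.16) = -30.72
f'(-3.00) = -497.00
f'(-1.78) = -48.61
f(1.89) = 8.91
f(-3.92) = 1113.66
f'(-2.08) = -103.18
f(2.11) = 12.82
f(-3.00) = 271.00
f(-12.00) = 282979.00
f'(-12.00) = -115706.00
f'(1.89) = 19.74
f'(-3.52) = -948.72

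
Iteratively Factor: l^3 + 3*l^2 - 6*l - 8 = (l + 4)*(l^2 - l - 2) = (l - 2)*(l + 4)*(l + 1)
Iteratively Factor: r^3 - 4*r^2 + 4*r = (r - 2)*(r^2 - 2*r) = (r - 2)^2*(r)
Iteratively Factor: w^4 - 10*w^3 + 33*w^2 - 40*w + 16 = (w - 1)*(w^3 - 9*w^2 + 24*w - 16) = (w - 4)*(w - 1)*(w^2 - 5*w + 4) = (w - 4)*(w - 1)^2*(w - 4)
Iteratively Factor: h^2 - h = (h)*(h - 1)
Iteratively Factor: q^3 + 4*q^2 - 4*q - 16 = (q + 2)*(q^2 + 2*q - 8) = (q - 2)*(q + 2)*(q + 4)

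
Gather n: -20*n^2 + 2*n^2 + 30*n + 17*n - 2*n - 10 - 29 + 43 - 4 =-18*n^2 + 45*n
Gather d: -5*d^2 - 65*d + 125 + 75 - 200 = -5*d^2 - 65*d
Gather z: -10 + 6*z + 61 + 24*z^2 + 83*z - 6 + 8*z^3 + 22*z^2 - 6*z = 8*z^3 + 46*z^2 + 83*z + 45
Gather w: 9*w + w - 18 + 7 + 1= 10*w - 10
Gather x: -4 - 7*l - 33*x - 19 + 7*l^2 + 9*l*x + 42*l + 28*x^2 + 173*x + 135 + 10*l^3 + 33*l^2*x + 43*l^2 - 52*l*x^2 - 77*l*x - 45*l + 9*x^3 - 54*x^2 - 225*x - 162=10*l^3 + 50*l^2 - 10*l + 9*x^3 + x^2*(-52*l - 26) + x*(33*l^2 - 68*l - 85) - 50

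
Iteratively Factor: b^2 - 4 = (b - 2)*(b + 2)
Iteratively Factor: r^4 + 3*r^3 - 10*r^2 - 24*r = (r)*(r^3 + 3*r^2 - 10*r - 24) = r*(r + 2)*(r^2 + r - 12) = r*(r - 3)*(r + 2)*(r + 4)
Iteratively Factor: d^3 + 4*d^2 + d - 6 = (d + 2)*(d^2 + 2*d - 3) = (d - 1)*(d + 2)*(d + 3)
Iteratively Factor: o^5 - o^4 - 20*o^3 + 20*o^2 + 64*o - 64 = (o + 4)*(o^4 - 5*o^3 + 20*o - 16) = (o + 2)*(o + 4)*(o^3 - 7*o^2 + 14*o - 8) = (o - 4)*(o + 2)*(o + 4)*(o^2 - 3*o + 2) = (o - 4)*(o - 2)*(o + 2)*(o + 4)*(o - 1)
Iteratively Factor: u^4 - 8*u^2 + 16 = (u - 2)*(u^3 + 2*u^2 - 4*u - 8) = (u - 2)^2*(u^2 + 4*u + 4) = (u - 2)^2*(u + 2)*(u + 2)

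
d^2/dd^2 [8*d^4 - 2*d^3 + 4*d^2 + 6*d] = 96*d^2 - 12*d + 8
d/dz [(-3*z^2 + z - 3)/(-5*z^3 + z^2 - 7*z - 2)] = (-15*z^4 + 10*z^3 - 25*z^2 + 18*z - 23)/(25*z^6 - 10*z^5 + 71*z^4 + 6*z^3 + 45*z^2 + 28*z + 4)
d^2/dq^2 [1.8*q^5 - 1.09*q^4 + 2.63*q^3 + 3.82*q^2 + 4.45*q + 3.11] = 36.0*q^3 - 13.08*q^2 + 15.78*q + 7.64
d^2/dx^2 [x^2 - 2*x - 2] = 2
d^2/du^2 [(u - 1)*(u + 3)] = 2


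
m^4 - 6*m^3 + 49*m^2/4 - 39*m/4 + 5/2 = (m - 5/2)*(m - 2)*(m - 1)*(m - 1/2)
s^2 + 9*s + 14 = (s + 2)*(s + 7)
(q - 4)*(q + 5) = q^2 + q - 20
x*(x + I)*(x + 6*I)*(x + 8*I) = x^4 + 15*I*x^3 - 62*x^2 - 48*I*x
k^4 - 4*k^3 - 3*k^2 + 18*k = k*(k - 3)^2*(k + 2)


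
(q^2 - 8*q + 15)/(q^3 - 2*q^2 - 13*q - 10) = (q - 3)/(q^2 + 3*q + 2)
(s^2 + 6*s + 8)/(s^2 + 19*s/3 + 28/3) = 3*(s + 2)/(3*s + 7)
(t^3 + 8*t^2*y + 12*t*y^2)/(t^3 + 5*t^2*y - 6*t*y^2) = (-t - 2*y)/(-t + y)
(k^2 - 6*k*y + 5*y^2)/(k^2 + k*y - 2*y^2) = (k - 5*y)/(k + 2*y)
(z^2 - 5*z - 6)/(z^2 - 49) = (z^2 - 5*z - 6)/(z^2 - 49)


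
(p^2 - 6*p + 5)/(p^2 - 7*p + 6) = (p - 5)/(p - 6)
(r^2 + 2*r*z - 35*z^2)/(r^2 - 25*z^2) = (r + 7*z)/(r + 5*z)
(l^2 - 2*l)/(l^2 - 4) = l/(l + 2)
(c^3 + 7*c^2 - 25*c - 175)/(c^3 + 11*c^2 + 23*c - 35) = (c - 5)/(c - 1)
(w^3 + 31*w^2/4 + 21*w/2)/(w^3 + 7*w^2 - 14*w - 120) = w*(4*w + 7)/(4*(w^2 + w - 20))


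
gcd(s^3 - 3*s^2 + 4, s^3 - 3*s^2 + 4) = s^3 - 3*s^2 + 4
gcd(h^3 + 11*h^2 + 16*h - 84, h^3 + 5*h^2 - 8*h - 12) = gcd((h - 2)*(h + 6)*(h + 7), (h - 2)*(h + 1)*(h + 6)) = h^2 + 4*h - 12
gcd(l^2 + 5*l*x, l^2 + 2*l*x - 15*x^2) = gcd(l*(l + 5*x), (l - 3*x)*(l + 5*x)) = l + 5*x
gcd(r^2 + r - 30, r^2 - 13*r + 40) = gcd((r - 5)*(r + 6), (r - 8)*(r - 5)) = r - 5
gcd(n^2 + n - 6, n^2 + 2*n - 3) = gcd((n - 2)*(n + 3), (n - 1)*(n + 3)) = n + 3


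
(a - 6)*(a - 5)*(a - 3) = a^3 - 14*a^2 + 63*a - 90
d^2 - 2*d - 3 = (d - 3)*(d + 1)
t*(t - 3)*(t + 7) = t^3 + 4*t^2 - 21*t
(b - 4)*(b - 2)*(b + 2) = b^3 - 4*b^2 - 4*b + 16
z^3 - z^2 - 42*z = z*(z - 7)*(z + 6)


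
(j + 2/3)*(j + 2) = j^2 + 8*j/3 + 4/3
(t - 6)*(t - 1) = t^2 - 7*t + 6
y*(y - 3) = y^2 - 3*y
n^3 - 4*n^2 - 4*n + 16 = (n - 4)*(n - 2)*(n + 2)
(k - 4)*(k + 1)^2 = k^3 - 2*k^2 - 7*k - 4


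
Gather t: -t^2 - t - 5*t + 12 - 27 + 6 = -t^2 - 6*t - 9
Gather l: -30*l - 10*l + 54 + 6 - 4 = 56 - 40*l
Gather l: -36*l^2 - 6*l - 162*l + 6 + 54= -36*l^2 - 168*l + 60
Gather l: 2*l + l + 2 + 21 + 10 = 3*l + 33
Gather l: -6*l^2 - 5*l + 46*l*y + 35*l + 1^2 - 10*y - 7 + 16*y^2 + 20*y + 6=-6*l^2 + l*(46*y + 30) + 16*y^2 + 10*y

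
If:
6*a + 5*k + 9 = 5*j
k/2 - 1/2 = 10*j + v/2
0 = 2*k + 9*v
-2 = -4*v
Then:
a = 7/32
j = -3/16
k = -9/4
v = 1/2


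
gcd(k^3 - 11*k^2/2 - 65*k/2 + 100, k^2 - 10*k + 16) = k - 8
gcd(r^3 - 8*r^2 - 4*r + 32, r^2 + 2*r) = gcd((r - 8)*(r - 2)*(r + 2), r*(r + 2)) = r + 2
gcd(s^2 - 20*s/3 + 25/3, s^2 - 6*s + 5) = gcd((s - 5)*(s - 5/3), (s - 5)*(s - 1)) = s - 5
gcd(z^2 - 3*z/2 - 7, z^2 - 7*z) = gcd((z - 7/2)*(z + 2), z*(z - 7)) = 1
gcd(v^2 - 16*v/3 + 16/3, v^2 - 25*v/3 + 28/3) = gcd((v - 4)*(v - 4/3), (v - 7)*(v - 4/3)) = v - 4/3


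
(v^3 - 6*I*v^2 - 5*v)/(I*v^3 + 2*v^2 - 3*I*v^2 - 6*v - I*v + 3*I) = -v*(I*v + 5)/(v^2 - v*(3 + I) + 3*I)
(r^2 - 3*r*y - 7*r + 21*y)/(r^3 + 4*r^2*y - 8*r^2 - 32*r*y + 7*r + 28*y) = (r - 3*y)/(r^2 + 4*r*y - r - 4*y)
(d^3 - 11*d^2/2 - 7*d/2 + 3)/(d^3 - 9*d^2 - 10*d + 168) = (2*d^2 + d - 1)/(2*(d^2 - 3*d - 28))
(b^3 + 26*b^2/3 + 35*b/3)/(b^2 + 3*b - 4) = b*(3*b^2 + 26*b + 35)/(3*(b^2 + 3*b - 4))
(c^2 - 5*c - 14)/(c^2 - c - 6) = (c - 7)/(c - 3)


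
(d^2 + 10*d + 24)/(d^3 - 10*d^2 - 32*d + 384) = (d + 4)/(d^2 - 16*d + 64)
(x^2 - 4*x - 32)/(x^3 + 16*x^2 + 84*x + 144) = (x - 8)/(x^2 + 12*x + 36)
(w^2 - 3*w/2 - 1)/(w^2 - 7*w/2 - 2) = (w - 2)/(w - 4)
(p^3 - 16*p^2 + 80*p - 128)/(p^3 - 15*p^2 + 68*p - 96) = (p - 4)/(p - 3)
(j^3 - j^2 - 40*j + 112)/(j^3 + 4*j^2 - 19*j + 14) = (j^2 - 8*j + 16)/(j^2 - 3*j + 2)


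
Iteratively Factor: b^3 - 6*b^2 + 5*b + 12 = (b - 4)*(b^2 - 2*b - 3) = (b - 4)*(b + 1)*(b - 3)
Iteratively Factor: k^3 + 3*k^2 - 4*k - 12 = (k + 2)*(k^2 + k - 6) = (k - 2)*(k + 2)*(k + 3)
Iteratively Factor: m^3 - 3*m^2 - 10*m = (m)*(m^2 - 3*m - 10) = m*(m - 5)*(m + 2)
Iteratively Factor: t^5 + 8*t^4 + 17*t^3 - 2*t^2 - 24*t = (t + 2)*(t^4 + 6*t^3 + 5*t^2 - 12*t) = (t - 1)*(t + 2)*(t^3 + 7*t^2 + 12*t) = (t - 1)*(t + 2)*(t + 3)*(t^2 + 4*t) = t*(t - 1)*(t + 2)*(t + 3)*(t + 4)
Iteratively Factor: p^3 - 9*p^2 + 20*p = (p - 5)*(p^2 - 4*p) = p*(p - 5)*(p - 4)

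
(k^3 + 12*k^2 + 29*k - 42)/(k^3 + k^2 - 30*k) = (k^2 + 6*k - 7)/(k*(k - 5))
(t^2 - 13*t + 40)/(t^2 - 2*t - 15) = (t - 8)/(t + 3)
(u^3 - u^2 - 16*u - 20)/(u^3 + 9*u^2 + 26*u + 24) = (u^2 - 3*u - 10)/(u^2 + 7*u + 12)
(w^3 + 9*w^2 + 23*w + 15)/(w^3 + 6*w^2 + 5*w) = (w + 3)/w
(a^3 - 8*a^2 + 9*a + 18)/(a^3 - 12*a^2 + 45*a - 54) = (a + 1)/(a - 3)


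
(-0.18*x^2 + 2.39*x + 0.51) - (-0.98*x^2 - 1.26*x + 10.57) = 0.8*x^2 + 3.65*x - 10.06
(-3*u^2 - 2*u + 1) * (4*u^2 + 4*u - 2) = -12*u^4 - 20*u^3 + 2*u^2 + 8*u - 2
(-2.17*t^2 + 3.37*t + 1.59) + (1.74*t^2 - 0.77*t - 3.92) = -0.43*t^2 + 2.6*t - 2.33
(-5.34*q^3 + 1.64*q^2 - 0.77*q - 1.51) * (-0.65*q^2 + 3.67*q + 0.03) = 3.471*q^5 - 20.6638*q^4 + 6.3591*q^3 - 1.7952*q^2 - 5.5648*q - 0.0453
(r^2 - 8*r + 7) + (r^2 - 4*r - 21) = 2*r^2 - 12*r - 14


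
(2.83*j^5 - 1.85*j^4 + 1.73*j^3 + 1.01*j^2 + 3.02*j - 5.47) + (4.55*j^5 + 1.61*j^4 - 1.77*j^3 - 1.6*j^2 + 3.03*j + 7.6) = 7.38*j^5 - 0.24*j^4 - 0.04*j^3 - 0.59*j^2 + 6.05*j + 2.13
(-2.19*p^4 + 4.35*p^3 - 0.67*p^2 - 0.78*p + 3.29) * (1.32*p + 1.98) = -2.8908*p^5 + 1.4058*p^4 + 7.7286*p^3 - 2.3562*p^2 + 2.7984*p + 6.5142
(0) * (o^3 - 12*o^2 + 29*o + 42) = 0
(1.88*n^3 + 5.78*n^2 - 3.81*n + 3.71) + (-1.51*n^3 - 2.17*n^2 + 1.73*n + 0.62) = 0.37*n^3 + 3.61*n^2 - 2.08*n + 4.33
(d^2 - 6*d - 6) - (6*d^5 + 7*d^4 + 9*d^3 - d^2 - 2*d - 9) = -6*d^5 - 7*d^4 - 9*d^3 + 2*d^2 - 4*d + 3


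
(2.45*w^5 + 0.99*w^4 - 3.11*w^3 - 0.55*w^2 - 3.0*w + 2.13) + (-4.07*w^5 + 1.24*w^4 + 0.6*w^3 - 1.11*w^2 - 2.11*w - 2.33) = -1.62*w^5 + 2.23*w^4 - 2.51*w^3 - 1.66*w^2 - 5.11*w - 0.2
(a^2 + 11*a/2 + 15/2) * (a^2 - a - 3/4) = a^4 + 9*a^3/2 + 5*a^2/4 - 93*a/8 - 45/8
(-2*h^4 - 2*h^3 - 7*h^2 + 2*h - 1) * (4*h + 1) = -8*h^5 - 10*h^4 - 30*h^3 + h^2 - 2*h - 1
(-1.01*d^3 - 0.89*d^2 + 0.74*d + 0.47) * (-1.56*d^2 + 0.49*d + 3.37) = 1.5756*d^5 + 0.8935*d^4 - 4.9942*d^3 - 3.3699*d^2 + 2.7241*d + 1.5839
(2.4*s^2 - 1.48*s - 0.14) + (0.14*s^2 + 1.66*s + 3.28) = 2.54*s^2 + 0.18*s + 3.14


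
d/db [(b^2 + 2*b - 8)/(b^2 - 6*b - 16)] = 8*(-b^2 - 2*b - 10)/(b^4 - 12*b^3 + 4*b^2 + 192*b + 256)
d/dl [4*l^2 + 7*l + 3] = 8*l + 7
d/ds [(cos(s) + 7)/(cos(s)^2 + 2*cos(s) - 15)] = (cos(s)^2 + 14*cos(s) + 29)*sin(s)/(cos(s)^2 + 2*cos(s) - 15)^2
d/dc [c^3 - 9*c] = 3*c^2 - 9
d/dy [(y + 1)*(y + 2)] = 2*y + 3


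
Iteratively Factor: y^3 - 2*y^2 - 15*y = (y)*(y^2 - 2*y - 15) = y*(y - 5)*(y + 3)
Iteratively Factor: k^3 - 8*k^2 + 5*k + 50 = (k - 5)*(k^2 - 3*k - 10) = (k - 5)^2*(k + 2)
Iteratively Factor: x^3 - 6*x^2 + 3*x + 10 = (x + 1)*(x^2 - 7*x + 10) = (x - 5)*(x + 1)*(x - 2)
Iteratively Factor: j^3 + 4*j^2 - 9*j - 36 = (j + 4)*(j^2 - 9) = (j + 3)*(j + 4)*(j - 3)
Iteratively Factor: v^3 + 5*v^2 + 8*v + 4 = (v + 2)*(v^2 + 3*v + 2) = (v + 1)*(v + 2)*(v + 2)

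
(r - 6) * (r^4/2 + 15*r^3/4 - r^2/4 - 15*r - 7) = r^5/2 + 3*r^4/4 - 91*r^3/4 - 27*r^2/2 + 83*r + 42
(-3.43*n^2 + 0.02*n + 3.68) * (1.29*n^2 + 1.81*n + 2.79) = -4.4247*n^4 - 6.1825*n^3 - 4.7863*n^2 + 6.7166*n + 10.2672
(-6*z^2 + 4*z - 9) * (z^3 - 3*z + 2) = -6*z^5 + 4*z^4 + 9*z^3 - 24*z^2 + 35*z - 18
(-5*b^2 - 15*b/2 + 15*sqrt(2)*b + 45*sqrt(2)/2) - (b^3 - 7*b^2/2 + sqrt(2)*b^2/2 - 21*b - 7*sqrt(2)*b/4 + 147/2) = -b^3 - 3*b^2/2 - sqrt(2)*b^2/2 + 27*b/2 + 67*sqrt(2)*b/4 - 147/2 + 45*sqrt(2)/2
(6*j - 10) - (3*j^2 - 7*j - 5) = -3*j^2 + 13*j - 5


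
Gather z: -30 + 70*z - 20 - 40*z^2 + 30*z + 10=-40*z^2 + 100*z - 40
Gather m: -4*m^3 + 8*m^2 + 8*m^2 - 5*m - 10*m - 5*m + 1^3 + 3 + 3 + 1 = -4*m^3 + 16*m^2 - 20*m + 8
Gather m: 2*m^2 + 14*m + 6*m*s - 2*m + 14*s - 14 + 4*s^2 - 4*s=2*m^2 + m*(6*s + 12) + 4*s^2 + 10*s - 14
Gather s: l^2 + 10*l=l^2 + 10*l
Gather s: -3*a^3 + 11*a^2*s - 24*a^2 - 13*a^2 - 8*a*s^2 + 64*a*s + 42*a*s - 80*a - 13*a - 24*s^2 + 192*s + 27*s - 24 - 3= -3*a^3 - 37*a^2 - 93*a + s^2*(-8*a - 24) + s*(11*a^2 + 106*a + 219) - 27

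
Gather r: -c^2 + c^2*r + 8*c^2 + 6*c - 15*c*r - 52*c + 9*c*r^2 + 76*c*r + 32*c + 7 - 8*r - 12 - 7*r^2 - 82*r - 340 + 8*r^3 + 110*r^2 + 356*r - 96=7*c^2 - 14*c + 8*r^3 + r^2*(9*c + 103) + r*(c^2 + 61*c + 266) - 441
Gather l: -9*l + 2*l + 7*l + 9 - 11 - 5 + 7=0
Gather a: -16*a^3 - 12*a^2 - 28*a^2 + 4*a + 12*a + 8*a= -16*a^3 - 40*a^2 + 24*a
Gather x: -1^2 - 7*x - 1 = -7*x - 2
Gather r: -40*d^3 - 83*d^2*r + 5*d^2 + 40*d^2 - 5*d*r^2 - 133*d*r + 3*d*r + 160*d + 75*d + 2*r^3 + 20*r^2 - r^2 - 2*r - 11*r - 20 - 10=-40*d^3 + 45*d^2 + 235*d + 2*r^3 + r^2*(19 - 5*d) + r*(-83*d^2 - 130*d - 13) - 30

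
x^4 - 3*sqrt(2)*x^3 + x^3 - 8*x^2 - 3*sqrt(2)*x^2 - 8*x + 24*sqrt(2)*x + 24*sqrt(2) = (x + 1)*(x - 3*sqrt(2))*(x - 2*sqrt(2))*(x + 2*sqrt(2))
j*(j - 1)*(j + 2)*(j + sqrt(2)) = j^4 + j^3 + sqrt(2)*j^3 - 2*j^2 + sqrt(2)*j^2 - 2*sqrt(2)*j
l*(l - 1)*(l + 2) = l^3 + l^2 - 2*l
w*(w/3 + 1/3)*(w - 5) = w^3/3 - 4*w^2/3 - 5*w/3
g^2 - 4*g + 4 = (g - 2)^2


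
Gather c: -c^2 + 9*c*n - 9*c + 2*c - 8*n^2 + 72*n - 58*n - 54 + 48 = -c^2 + c*(9*n - 7) - 8*n^2 + 14*n - 6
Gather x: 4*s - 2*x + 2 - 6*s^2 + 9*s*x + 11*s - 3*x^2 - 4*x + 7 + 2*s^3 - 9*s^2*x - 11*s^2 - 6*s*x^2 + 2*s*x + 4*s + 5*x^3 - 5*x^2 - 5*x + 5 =2*s^3 - 17*s^2 + 19*s + 5*x^3 + x^2*(-6*s - 8) + x*(-9*s^2 + 11*s - 11) + 14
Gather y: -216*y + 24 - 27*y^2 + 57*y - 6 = -27*y^2 - 159*y + 18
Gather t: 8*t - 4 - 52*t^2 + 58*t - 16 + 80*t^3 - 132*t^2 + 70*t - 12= 80*t^3 - 184*t^2 + 136*t - 32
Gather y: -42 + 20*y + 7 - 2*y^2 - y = -2*y^2 + 19*y - 35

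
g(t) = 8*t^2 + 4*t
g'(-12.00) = -188.00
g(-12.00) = 1104.00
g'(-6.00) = -92.00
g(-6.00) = 264.00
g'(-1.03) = -12.48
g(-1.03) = 4.37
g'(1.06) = 20.96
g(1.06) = 13.23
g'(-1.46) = -19.36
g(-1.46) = 11.21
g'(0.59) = 13.44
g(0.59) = 5.14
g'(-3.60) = -53.60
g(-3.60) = 89.28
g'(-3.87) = -57.92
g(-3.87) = 104.34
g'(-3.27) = -48.32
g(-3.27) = 72.46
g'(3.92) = 66.72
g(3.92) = 138.61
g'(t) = 16*t + 4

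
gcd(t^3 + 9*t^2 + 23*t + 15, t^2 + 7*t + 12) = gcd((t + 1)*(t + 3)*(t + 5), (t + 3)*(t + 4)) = t + 3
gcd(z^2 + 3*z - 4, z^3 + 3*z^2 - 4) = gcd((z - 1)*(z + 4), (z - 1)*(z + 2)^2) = z - 1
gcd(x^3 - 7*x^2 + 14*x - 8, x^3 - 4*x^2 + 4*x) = x - 2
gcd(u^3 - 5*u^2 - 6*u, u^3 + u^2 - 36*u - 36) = u^2 - 5*u - 6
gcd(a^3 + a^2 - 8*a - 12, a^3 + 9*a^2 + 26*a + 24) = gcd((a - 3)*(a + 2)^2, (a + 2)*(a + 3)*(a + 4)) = a + 2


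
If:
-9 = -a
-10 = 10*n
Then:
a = 9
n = -1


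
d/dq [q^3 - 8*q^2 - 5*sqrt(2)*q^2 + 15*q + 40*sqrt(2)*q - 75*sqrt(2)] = 3*q^2 - 16*q - 10*sqrt(2)*q + 15 + 40*sqrt(2)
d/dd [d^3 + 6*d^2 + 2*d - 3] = 3*d^2 + 12*d + 2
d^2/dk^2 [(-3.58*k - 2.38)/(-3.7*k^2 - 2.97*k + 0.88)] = ((3.58*k + 2.38)*(7.4*k + 2.97)*(14.8*k + 5.94) - (79.476*k + 38.8772)*(3.7*k^2 + 2.97*k - 0.88))/(3.7*k^2 + 2.97*k - 0.88)^3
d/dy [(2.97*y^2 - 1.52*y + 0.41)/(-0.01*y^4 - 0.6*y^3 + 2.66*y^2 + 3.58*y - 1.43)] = (0.0594*y^5 + 1.7364*y^4 - 1.8076*y^3 + 15.4138*y^2 - 10.6754*y + 0.7058)/(0.0001*y^8 + 0.012*y^7 + 0.3068*y^6 - 3.2636*y^5 + 2.8082*y^4 + 20.7616*y^3 + 5.2088*y^2 - 10.2388*y + 2.0449)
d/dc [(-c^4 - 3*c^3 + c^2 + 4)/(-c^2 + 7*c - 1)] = 2*(c^5 - 9*c^4 - 19*c^3 + 8*c^2 + 3*c - 14)/(c^4 - 14*c^3 + 51*c^2 - 14*c + 1)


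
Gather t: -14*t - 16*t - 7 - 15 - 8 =-30*t - 30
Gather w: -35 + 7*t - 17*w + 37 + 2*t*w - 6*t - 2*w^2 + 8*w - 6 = t - 2*w^2 + w*(2*t - 9) - 4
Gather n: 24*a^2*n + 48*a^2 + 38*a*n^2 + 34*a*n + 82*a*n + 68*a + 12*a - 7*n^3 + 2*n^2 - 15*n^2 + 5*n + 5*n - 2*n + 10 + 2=48*a^2 + 80*a - 7*n^3 + n^2*(38*a - 13) + n*(24*a^2 + 116*a + 8) + 12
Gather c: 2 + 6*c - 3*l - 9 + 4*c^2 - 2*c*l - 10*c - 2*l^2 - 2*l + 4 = 4*c^2 + c*(-2*l - 4) - 2*l^2 - 5*l - 3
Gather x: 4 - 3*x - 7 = -3*x - 3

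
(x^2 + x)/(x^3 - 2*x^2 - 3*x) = 1/(x - 3)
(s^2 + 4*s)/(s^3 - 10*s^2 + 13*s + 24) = s*(s + 4)/(s^3 - 10*s^2 + 13*s + 24)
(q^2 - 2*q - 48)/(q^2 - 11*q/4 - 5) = 4*(-q^2 + 2*q + 48)/(-4*q^2 + 11*q + 20)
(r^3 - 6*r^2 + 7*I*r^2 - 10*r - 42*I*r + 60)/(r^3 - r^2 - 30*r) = (r^2 + 7*I*r - 10)/(r*(r + 5))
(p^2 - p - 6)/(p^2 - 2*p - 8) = (p - 3)/(p - 4)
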